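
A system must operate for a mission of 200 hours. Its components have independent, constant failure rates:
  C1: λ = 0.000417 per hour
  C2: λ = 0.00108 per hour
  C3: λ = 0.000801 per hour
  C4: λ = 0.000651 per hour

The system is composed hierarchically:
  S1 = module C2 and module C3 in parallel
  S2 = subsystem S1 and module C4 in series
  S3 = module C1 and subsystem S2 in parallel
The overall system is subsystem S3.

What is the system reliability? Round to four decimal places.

R(C1) = exp(−0.000417 × 200) = 0.919983
R(C2) = exp(−0.00108 × 200) = 0.805735
R(C3) = exp(−0.000801 × 200) = 0.851973
R(C4) = exp(−0.000651 × 200) = 0.877920
Parallel (C2 and C3): 1 − (1 − 0.805735)(1 − 0.851973) = 0.971244
Series ([0.971244] and C4): 0.971244 × 0.877920 = 0.852675
Parallel (C1 and [0.852675]): 1 − (1 − 0.919983)(1 − 0.852675) = 0.9882

0.9882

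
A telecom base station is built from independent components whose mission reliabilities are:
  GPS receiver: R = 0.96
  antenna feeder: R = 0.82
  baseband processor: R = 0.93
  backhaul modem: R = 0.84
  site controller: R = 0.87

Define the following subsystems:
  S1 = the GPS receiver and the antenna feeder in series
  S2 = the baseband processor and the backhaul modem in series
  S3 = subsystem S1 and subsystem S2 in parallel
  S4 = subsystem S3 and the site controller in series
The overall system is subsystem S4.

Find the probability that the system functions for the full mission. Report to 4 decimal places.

Series (GPS receiver and antenna feeder): 0.960000 × 0.820000 = 0.787200
Series (baseband processor and backhaul modem): 0.930000 × 0.840000 = 0.781200
Parallel ([0.787200] and [0.781200]): 1 − (1 − 0.787200)(1 − 0.781200) = 0.953439
Series ([0.953439] and site controller): 0.953439 × 0.870000 = 0.8295

0.8295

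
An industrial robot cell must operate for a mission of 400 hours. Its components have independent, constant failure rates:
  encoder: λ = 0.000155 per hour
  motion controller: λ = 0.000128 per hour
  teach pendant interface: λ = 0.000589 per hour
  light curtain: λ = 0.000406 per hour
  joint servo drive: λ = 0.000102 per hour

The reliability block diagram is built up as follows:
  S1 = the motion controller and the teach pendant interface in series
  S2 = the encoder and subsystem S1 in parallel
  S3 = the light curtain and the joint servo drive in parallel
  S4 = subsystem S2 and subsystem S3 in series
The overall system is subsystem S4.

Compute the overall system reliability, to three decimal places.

R(encoder) = exp(−0.000155 × 400) = 0.93988
R(motion controller) = exp(−0.000128 × 400) = 0.95009
R(teach pendant interface) = exp(−0.000589 × 400) = 0.79010
R(light curtain) = exp(−0.000406 × 400) = 0.85010
R(joint servo drive) = exp(−0.000102 × 400) = 0.96002
Series (motion controller and teach pendant interface): 0.95009 × 0.79010 = 0.75067
Parallel (encoder and [0.75067]): 1 − (1 − 0.93988)(1 − 0.75067) = 0.98501
Parallel (light curtain and joint servo drive): 1 − (1 − 0.85010)(1 − 0.96002) = 0.99401
Series ([0.98501] and [0.99401]): 0.98501 × 0.99401 = 0.979

0.979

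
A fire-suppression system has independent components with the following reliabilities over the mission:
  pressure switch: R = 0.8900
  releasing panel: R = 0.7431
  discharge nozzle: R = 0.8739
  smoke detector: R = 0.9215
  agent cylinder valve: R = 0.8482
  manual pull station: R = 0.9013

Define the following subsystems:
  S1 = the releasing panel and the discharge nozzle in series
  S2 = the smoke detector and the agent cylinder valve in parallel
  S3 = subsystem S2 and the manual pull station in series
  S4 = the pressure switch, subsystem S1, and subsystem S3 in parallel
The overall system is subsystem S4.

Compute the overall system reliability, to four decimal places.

Series (releasing panel and discharge nozzle): 0.743100 × 0.873900 = 0.649395
Parallel (smoke detector and agent cylinder valve): 1 − (1 − 0.921500)(1 − 0.848200) = 0.988084
Series ([0.988084] and manual pull station): 0.988084 × 0.901300 = 0.890560
Parallel (pressure switch, [0.649395], and [0.890560]): 1 − (1 − 0.890000)(1 − 0.649395)(1 − 0.890560) = 0.9958

0.9958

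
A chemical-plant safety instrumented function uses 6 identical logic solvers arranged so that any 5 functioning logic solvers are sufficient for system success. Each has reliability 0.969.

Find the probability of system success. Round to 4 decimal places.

0.9867

R = Σ_{i=5}^{6} C(6,i) p^i (1−p)^{6−i} with p = 0.969
C(6,5)·0.969^5·0.031^1 = 0.158903
C(6,6)·0.969^6·0.031^0 = 0.827833
Sum = 0.9867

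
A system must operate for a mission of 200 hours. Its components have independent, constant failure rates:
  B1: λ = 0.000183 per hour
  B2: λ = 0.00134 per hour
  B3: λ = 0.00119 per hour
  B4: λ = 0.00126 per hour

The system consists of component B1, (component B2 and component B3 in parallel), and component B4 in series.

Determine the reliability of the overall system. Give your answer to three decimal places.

R(B1) = exp(−0.000183 × 200) = 0.96406
R(B2) = exp(−0.00134 × 200) = 0.76491
R(B3) = exp(−0.00119 × 200) = 0.78820
R(B4) = exp(−0.00126 × 200) = 0.77724
Parallel (B2 and B3): 1 − (1 − 0.76491)(1 − 0.78820) = 0.95021
Series (B1, [0.95021], and B4): 0.96406 × 0.95021 × 0.77724 = 0.712

0.712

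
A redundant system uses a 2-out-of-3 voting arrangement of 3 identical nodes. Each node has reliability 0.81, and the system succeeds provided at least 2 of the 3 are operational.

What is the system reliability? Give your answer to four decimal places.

R = Σ_{i=2}^{3} C(3,i) p^i (1−p)^{3−i} with p = 0.81
C(3,2)·0.81^2·0.19^1 = 0.373977
C(3,3)·0.81^3·0.19^0 = 0.531441
Sum = 0.9054

0.9054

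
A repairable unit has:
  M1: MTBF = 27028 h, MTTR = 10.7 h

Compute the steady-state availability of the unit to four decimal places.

A(M1) = MTBF/(MTBF+MTTR) = 27028/(27028+10.7) = 0.9996

0.9996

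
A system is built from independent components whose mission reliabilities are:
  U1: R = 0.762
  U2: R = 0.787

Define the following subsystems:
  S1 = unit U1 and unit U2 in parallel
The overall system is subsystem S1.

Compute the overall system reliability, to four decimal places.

0.9493

Parallel (U1 and U2): 1 − (1 − 0.762000)(1 − 0.787000) = 0.9493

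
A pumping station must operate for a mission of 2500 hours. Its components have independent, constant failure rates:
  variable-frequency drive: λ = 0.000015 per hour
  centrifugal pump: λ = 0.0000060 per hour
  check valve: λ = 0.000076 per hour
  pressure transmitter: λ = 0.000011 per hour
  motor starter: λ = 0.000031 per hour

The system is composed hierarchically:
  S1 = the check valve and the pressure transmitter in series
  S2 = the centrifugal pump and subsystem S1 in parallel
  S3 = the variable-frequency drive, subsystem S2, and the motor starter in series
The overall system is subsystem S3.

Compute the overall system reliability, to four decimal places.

0.8888

R(variable-frequency drive) = exp(−0.000015 × 2500) = 0.963194
R(centrifugal pump) = exp(−0.0000060 × 2500) = 0.985112
R(check valve) = exp(−0.000076 × 2500) = 0.826959
R(pressure transmitter) = exp(−0.000011 × 2500) = 0.972875
R(motor starter) = exp(−0.000031 × 2500) = 0.925427
Series (check valve and pressure transmitter): 0.826959 × 0.972875 = 0.804528
Parallel (centrifugal pump and [0.804528]): 1 − (1 − 0.985112)(1 − 0.804528) = 0.997090
Series (variable-frequency drive, [0.997090], and motor starter): 0.963194 × 0.997090 × 0.925427 = 0.8888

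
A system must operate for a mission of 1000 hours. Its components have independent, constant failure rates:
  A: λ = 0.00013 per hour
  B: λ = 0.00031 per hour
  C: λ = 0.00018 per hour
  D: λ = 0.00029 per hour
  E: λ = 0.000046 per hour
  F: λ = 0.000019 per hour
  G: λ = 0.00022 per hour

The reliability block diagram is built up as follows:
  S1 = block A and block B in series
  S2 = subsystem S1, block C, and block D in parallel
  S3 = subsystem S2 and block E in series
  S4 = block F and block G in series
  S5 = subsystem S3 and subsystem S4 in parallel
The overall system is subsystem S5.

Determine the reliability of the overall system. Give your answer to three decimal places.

R(A) = exp(−0.00013 × 1000) = 0.87810
R(B) = exp(−0.00031 × 1000) = 0.73345
R(C) = exp(−0.00018 × 1000) = 0.83527
R(D) = exp(−0.00029 × 1000) = 0.74826
R(E) = exp(−0.000046 × 1000) = 0.95504
R(F) = exp(−0.000019 × 1000) = 0.98118
R(G) = exp(−0.00022 × 1000) = 0.80252
Series (A and B): 0.87810 × 0.73345 = 0.64404
Parallel ([0.64404], C, and D): 1 − (1 − 0.64404)(1 − 0.83527)(1 − 0.74826) = 0.98524
Series ([0.98524] and E): 0.98524 × 0.95504 = 0.94094
Series (F and G): 0.98118 × 0.80252 = 0.78742
Parallel ([0.94094] and [0.78742]): 1 − (1 − 0.94094)(1 − 0.78742) = 0.987

0.987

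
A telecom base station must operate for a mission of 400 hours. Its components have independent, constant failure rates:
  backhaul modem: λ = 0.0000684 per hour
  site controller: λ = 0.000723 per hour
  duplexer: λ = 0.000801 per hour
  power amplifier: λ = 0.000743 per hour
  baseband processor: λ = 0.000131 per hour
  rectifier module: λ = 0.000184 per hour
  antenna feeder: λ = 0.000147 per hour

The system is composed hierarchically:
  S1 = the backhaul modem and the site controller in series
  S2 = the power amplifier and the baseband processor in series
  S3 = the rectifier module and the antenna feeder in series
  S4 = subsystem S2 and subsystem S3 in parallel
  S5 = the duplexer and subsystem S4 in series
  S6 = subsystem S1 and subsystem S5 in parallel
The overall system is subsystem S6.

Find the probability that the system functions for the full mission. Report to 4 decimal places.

R(backhaul modem) = exp(−0.0000684 × 400) = 0.973011
R(site controller) = exp(−0.000723 × 400) = 0.748862
R(duplexer) = exp(−0.000801 × 400) = 0.725859
R(power amplifier) = exp(−0.000743 × 400) = 0.742895
R(baseband processor) = exp(−0.000131 × 400) = 0.948949
R(rectifier module) = exp(−0.000184 × 400) = 0.929043
R(antenna feeder) = exp(−0.000147 × 400) = 0.942895
Series (backhaul modem and site controller): 0.973011 × 0.748862 = 0.728651
Series (power amplifier and baseband processor): 0.742895 × 0.948949 = 0.704969
Series (rectifier module and antenna feeder): 0.929043 × 0.942895 = 0.875990
Parallel ([0.704969] and [0.875990]): 1 − (1 − 0.704969)(1 − 0.875990) = 0.963413
Series (duplexer and [0.963413]): 0.725859 × 0.963413 = 0.699302
Parallel ([0.728651] and [0.699302]): 1 − (1 − 0.728651)(1 − 0.699302) = 0.9184

0.9184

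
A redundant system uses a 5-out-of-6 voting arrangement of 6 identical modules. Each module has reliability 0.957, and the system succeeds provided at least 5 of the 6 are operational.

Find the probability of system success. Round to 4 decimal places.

R = Σ_{i=5}^{6} C(6,i) p^i (1−p)^{6−i} with p = 0.957
C(6,5)·0.957^5·0.043^1 = 0.207100
C(6,6)·0.957^6·0.043^0 = 0.768195
Sum = 0.9753

0.9753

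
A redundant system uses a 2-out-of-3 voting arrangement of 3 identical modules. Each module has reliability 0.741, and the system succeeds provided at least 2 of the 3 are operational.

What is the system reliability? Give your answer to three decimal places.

0.834

R = Σ_{i=2}^{3} C(3,i) p^i (1−p)^{3−i} with p = 0.741
C(3,2)·0.741^2·0.259^1 = 0.42664
C(3,3)·0.741^3·0.259^0 = 0.40687
Sum = 0.834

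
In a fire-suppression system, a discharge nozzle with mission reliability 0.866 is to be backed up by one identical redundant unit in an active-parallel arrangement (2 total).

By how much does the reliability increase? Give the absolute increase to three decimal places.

0.116

R_before = 0.866
R_after = 1 − (1 − 0.866)^2 = 0.982
ΔR = 0.982 − 0.866 = 0.116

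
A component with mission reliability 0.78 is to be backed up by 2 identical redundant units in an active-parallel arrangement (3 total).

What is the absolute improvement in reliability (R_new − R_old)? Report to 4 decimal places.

0.2094

R_before = 0.78
R_after = 1 − (1 − 0.78)^3 = 0.9894
ΔR = 0.9894 − 0.78 = 0.2094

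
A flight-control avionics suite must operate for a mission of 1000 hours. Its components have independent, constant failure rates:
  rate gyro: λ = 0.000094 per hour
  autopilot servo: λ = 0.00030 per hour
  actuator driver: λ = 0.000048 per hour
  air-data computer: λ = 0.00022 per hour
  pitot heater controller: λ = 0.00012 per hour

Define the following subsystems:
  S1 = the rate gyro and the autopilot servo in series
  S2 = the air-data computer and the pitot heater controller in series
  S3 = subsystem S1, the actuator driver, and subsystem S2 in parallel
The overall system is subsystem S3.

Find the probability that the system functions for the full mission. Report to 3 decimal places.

R(rate gyro) = exp(−0.000094 × 1000) = 0.91028
R(autopilot servo) = exp(−0.00030 × 1000) = 0.74082
R(actuator driver) = exp(−0.000048 × 1000) = 0.95313
R(air-data computer) = exp(−0.00022 × 1000) = 0.80252
R(pitot heater controller) = exp(−0.00012 × 1000) = 0.88692
Series (rate gyro and autopilot servo): 0.91028 × 0.74082 = 0.67435
Series (air-data computer and pitot heater controller): 0.80252 × 0.88692 = 0.71177
Parallel ([0.67435], actuator driver, and [0.71177]): 1 − (1 − 0.67435)(1 − 0.95313)(1 − 0.71177) = 0.996

0.996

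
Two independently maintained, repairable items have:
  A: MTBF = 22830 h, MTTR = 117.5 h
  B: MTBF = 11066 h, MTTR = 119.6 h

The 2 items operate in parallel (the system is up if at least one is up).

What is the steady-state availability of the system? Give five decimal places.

0.99995

A(A) = MTBF/(MTBF+MTTR) = 22830/(22830+117.5) = 0.994880
A(B) = MTBF/(MTBF+MTTR) = 11066/(11066+119.6) = 0.989308
Parallel availability: 1 − (1 − 0.994880)(1 − 0.989308) = 0.99995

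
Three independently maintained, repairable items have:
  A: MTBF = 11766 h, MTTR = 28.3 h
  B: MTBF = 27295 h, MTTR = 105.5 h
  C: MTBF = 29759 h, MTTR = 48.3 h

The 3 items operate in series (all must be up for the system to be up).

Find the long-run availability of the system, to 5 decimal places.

0.99215

A(A) = MTBF/(MTBF+MTTR) = 11766/(11766+28.3) = 0.997601
A(B) = MTBF/(MTBF+MTTR) = 27295/(27295+105.5) = 0.996150
A(C) = MTBF/(MTBF+MTTR) = 29759/(29759+48.3) = 0.998380
Series availability: 0.997601 × 0.996150 × 0.998380 = 0.99215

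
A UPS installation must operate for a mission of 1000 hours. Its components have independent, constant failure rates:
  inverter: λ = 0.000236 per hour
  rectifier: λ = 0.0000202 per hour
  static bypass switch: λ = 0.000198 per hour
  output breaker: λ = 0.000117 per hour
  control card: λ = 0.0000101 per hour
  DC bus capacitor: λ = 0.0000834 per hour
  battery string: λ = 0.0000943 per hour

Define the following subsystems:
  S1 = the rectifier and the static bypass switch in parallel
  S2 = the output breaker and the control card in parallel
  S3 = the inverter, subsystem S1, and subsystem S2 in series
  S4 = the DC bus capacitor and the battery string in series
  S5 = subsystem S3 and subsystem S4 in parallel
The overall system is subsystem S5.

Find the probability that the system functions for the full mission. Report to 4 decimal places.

R(inverter) = exp(−0.000236 × 1000) = 0.789781
R(rectifier) = exp(−0.0000202 × 1000) = 0.980003
R(static bypass switch) = exp(−0.000198 × 1000) = 0.820370
R(output breaker) = exp(−0.000117 × 1000) = 0.889585
R(control card) = exp(−0.0000101 × 1000) = 0.989951
R(DC bus capacitor) = exp(−0.0000834 × 1000) = 0.919983
R(battery string) = exp(−0.0000943 × 1000) = 0.910010
Parallel (rectifier and static bypass switch): 1 − (1 − 0.980003)(1 − 0.820370) = 0.996408
Parallel (output breaker and control card): 1 − (1 − 0.889585)(1 − 0.989951) = 0.998890
Series (inverter, [0.996408], and [0.998890]): 0.789781 × 0.996408 × 0.998890 = 0.786071
Series (DC bus capacitor and battery string): 0.919983 × 0.910010 = 0.837194
Parallel ([0.786071] and [0.837194]): 1 − (1 − 0.786071)(1 − 0.837194) = 0.9652

0.9652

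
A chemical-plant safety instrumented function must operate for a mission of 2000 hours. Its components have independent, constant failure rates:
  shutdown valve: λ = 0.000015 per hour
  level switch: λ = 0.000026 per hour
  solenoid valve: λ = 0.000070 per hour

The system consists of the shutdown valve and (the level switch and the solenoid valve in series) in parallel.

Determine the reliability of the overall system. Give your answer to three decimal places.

R(shutdown valve) = exp(−0.000015 × 2000) = 0.97045
R(level switch) = exp(−0.000026 × 2000) = 0.94933
R(solenoid valve) = exp(−0.000070 × 2000) = 0.86936
Series (level switch and solenoid valve): 0.94933 × 0.86936 = 0.82531
Parallel (shutdown valve and [0.82531]): 1 − (1 − 0.97045)(1 − 0.82531) = 0.995

0.995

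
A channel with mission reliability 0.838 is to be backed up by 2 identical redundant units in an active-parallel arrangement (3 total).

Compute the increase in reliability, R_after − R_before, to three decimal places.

R_before = 0.838
R_after = 1 − (1 − 0.838)^3 = 0.996
ΔR = 0.996 − 0.838 = 0.158

0.158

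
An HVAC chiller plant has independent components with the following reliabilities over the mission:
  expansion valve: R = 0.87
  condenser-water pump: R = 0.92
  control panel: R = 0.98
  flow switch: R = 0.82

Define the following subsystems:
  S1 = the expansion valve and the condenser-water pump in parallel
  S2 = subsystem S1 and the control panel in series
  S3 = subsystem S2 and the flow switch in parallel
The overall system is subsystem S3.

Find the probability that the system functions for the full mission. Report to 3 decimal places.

Parallel (expansion valve and condenser-water pump): 1 − (1 − 0.87000)(1 − 0.92000) = 0.98960
Series ([0.98960] and control panel): 0.98960 × 0.98000 = 0.96981
Parallel ([0.96981] and flow switch): 1 − (1 − 0.96981)(1 − 0.82000) = 0.995

0.995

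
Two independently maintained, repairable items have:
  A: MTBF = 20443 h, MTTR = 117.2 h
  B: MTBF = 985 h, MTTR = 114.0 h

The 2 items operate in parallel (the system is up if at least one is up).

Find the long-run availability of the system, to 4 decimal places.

A(A) = MTBF/(MTBF+MTTR) = 20443/(20443+117.2) = 0.994300
A(B) = MTBF/(MTBF+MTTR) = 985/(985+114.0) = 0.896269
Parallel availability: 1 − (1 − 0.994300)(1 − 0.896269) = 0.9994

0.9994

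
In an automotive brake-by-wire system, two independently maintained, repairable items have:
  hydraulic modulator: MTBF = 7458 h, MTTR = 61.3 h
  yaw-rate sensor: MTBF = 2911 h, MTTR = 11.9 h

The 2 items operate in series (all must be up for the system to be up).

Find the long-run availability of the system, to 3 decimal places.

0.988

A(hydraulic modulator) = MTBF/(MTBF+MTTR) = 7458/(7458+61.3) = 0.991848
A(yaw-rate sensor) = MTBF/(MTBF+MTTR) = 2911/(2911+11.9) = 0.995929
Series availability: 0.991848 × 0.995929 = 0.988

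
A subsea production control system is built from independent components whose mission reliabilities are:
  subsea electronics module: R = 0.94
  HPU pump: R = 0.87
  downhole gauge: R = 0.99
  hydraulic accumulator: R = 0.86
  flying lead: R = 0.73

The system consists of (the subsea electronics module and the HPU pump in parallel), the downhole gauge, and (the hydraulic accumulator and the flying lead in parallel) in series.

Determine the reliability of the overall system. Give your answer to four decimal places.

Parallel (subsea electronics module and HPU pump): 1 − (1 − 0.940000)(1 − 0.870000) = 0.992200
Parallel (hydraulic accumulator and flying lead): 1 − (1 − 0.860000)(1 − 0.730000) = 0.962200
Series ([0.992200], downhole gauge, and [0.962200]): 0.992200 × 0.990000 × 0.962200 = 0.9451

0.9451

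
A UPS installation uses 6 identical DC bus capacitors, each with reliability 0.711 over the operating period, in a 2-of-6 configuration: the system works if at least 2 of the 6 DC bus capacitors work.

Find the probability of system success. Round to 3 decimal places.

R = Σ_{i=2}^{6} C(6,i) p^i (1−p)^{6−i} with p = 0.711
C(6,2)·0.711^2·0.289^4 = 0.05290
C(6,3)·0.711^3·0.289^3 = 0.17351
C(6,4)·0.711^4·0.289^2 = 0.32016
C(6,5)·0.711^5·0.289^1 = 0.31506
C(6,6)·0.711^6·0.289^0 = 0.12919
Sum = 0.991

0.991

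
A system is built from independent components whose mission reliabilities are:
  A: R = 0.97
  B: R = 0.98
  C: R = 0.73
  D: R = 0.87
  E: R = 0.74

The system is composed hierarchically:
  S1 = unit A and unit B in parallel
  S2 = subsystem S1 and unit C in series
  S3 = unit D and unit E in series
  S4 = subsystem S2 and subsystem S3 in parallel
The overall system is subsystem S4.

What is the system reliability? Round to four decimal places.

0.9037

Parallel (A and B): 1 − (1 − 0.970000)(1 − 0.980000) = 0.999400
Series ([0.999400] and C): 0.999400 × 0.730000 = 0.729562
Series (D and E): 0.870000 × 0.740000 = 0.643800
Parallel ([0.729562] and [0.643800]): 1 − (1 − 0.729562)(1 − 0.643800) = 0.9037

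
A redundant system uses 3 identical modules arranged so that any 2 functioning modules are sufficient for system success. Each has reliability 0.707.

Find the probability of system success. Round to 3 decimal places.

0.793

R = Σ_{i=2}^{3} C(3,i) p^i (1−p)^{3−i} with p = 0.707
C(3,2)·0.707^2·0.293^1 = 0.43937
C(3,3)·0.707^3·0.293^0 = 0.35339
Sum = 0.793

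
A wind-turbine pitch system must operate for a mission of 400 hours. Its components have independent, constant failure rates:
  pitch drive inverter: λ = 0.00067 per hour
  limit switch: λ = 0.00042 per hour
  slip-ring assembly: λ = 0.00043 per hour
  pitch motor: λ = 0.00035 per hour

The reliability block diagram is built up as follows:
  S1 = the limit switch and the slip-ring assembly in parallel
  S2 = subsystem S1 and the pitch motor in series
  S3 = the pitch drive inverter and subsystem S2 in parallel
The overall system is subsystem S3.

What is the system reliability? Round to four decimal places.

R(pitch drive inverter) = exp(−0.00067 × 400) = 0.764908
R(limit switch) = exp(−0.00042 × 400) = 0.845354
R(slip-ring assembly) = exp(−0.00043 × 400) = 0.841979
R(pitch motor) = exp(−0.00035 × 400) = 0.869358
Parallel (limit switch and slip-ring assembly): 1 − (1 − 0.845354)(1 − 0.841979) = 0.975563
Series ([0.975563] and pitch motor): 0.975563 × 0.869358 = 0.848113
Parallel (pitch drive inverter and [0.848113]): 1 − (1 − 0.764908)(1 − 0.848113) = 0.9643

0.9643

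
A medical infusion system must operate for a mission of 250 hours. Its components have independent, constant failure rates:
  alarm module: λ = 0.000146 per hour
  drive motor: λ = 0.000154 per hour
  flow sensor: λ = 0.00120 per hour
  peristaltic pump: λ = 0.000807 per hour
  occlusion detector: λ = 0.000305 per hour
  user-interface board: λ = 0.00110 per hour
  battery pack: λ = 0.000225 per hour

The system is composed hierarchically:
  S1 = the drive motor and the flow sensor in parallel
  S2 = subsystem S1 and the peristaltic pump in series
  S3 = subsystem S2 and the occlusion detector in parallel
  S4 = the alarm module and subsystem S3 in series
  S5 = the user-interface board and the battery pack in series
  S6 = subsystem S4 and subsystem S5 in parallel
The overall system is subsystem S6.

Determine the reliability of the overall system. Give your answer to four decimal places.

R(alarm module) = exp(−0.000146 × 250) = 0.964158
R(drive motor) = exp(−0.000154 × 250) = 0.962232
R(flow sensor) = exp(−0.00120 × 250) = 0.740818
R(peristaltic pump) = exp(−0.000807 × 250) = 0.817299
R(occlusion detector) = exp(−0.000305 × 250) = 0.926585
R(user-interface board) = exp(−0.00110 × 250) = 0.759572
R(battery pack) = exp(−0.000225 × 250) = 0.945303
Parallel (drive motor and flow sensor): 1 − (1 − 0.962232)(1 − 0.740818) = 0.990211
Series ([0.990211] and peristaltic pump): 0.990211 × 0.817299 = 0.809298
Parallel ([0.809298] and occlusion detector): 1 − (1 − 0.809298)(1 − 0.926585) = 0.986000
Series (alarm module and [0.986000]): 0.964158 × 0.986000 = 0.950660
Series (user-interface board and battery pack): 0.759572 × 0.945303 = 0.718026
Parallel ([0.950660] and [0.718026]): 1 − (1 − 0.950660)(1 − 0.718026) = 0.9861

0.9861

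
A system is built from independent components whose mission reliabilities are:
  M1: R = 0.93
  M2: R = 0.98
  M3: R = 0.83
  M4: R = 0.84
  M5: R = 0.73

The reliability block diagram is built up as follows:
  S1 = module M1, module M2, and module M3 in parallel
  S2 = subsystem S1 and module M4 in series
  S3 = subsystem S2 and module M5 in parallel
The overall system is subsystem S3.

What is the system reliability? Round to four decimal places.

Parallel (M1, M2, and M3): 1 − (1 − 0.930000)(1 − 0.980000)(1 − 0.830000) = 0.999762
Series ([0.999762] and M4): 0.999762 × 0.840000 = 0.839800
Parallel ([0.839800] and M5): 1 − (1 − 0.839800)(1 − 0.730000) = 0.9567

0.9567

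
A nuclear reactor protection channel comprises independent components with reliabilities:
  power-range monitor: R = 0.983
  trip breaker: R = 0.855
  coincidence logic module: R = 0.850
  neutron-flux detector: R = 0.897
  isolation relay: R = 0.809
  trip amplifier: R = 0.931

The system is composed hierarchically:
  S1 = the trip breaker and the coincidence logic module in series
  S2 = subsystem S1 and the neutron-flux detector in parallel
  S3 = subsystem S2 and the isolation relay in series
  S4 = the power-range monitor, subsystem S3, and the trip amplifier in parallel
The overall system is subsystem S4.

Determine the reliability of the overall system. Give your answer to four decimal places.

0.9997

Series (trip breaker and coincidence logic module): 0.855000 × 0.850000 = 0.726750
Parallel ([0.726750] and neutron-flux detector): 1 − (1 − 0.726750)(1 − 0.897000) = 0.971855
Series ([0.971855] and isolation relay): 0.971855 × 0.809000 = 0.786231
Parallel (power-range monitor, [0.786231], and trip amplifier): 1 − (1 − 0.983000)(1 − 0.786231)(1 − 0.931000) = 0.9997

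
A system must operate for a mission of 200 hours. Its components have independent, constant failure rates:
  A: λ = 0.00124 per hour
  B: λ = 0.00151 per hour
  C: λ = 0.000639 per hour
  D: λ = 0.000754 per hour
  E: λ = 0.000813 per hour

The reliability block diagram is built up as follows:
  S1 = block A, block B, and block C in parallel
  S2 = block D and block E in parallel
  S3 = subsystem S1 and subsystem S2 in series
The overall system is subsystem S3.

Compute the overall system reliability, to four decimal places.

R(A) = exp(−0.00124 × 200) = 0.780360
R(B) = exp(−0.00151 × 200) = 0.739338
R(C) = exp(−0.000639 × 200) = 0.880029
R(D) = exp(−0.000754 × 200) = 0.860020
R(E) = exp(−0.000813 × 200) = 0.849931
Parallel (A, B, and C): 1 − (1 − 0.780360)(1 − 0.739338)(1 − 0.880029) = 0.993131
Parallel (D and E): 1 − (1 − 0.860020)(1 − 0.849931) = 0.978993
Series ([0.993131] and [0.978993]): 0.993131 × 0.978993 = 0.9723

0.9723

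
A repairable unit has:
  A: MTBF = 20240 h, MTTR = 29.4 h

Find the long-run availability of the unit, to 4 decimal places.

A(A) = MTBF/(MTBF+MTTR) = 20240/(20240+29.4) = 0.9985

0.9985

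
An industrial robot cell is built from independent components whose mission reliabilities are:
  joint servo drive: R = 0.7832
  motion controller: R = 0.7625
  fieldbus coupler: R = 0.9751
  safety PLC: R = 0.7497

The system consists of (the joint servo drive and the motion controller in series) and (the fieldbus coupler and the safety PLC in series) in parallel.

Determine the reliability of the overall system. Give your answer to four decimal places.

Series (joint servo drive and motion controller): 0.783200 × 0.762500 = 0.597190
Series (fieldbus coupler and safety PLC): 0.975100 × 0.749700 = 0.731032
Parallel ([0.597190] and [0.731032]): 1 − (1 − 0.597190)(1 − 0.731032) = 0.8917

0.8917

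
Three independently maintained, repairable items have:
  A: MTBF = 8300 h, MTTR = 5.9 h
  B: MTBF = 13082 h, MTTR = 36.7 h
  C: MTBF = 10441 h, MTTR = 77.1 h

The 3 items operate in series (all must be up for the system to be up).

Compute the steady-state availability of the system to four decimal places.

0.9892

A(A) = MTBF/(MTBF+MTTR) = 8300/(8300+5.9) = 0.999290
A(B) = MTBF/(MTBF+MTTR) = 13082/(13082+36.7) = 0.997202
A(C) = MTBF/(MTBF+MTTR) = 10441/(10441+77.1) = 0.992670
Series availability: 0.999290 × 0.997202 × 0.992670 = 0.9892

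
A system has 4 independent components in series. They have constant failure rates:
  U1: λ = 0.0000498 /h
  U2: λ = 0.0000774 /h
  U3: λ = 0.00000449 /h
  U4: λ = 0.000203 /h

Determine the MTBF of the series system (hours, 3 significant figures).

2990

Series of exponential components: λ_sys = Σ λ_i
λ_sys = 0.0000498 + 0.0000774 + 0.00000449 + 0.000203 = 3.3469e-04 /h
MTBF = 1 / λ_sys = 2990 h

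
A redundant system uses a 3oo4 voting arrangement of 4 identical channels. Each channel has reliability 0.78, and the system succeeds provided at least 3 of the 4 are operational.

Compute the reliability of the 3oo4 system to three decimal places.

0.788

R = Σ_{i=3}^{4} C(4,i) p^i (1−p)^{4−i} with p = 0.78
C(4,3)·0.78^3·0.22^1 = 0.41761
C(4,4)·0.78^4·0.22^0 = 0.37015
Sum = 0.788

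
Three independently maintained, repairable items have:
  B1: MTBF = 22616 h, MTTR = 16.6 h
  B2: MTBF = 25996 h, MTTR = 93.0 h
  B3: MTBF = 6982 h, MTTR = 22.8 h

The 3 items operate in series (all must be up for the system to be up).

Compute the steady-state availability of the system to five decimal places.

A(B1) = MTBF/(MTBF+MTTR) = 22616/(22616+16.6) = 0.999267
A(B2) = MTBF/(MTBF+MTTR) = 25996/(25996+93.0) = 0.996435
A(B3) = MTBF/(MTBF+MTTR) = 6982/(6982+22.8) = 0.996745
Series availability: 0.999267 × 0.996435 × 0.996745 = 0.99246

0.99246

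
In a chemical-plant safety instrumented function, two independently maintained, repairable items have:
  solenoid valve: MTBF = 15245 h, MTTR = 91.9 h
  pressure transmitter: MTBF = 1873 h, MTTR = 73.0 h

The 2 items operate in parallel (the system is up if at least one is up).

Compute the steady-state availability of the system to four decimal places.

A(solenoid valve) = MTBF/(MTBF+MTTR) = 15245/(15245+91.9) = 0.994008
A(pressure transmitter) = MTBF/(MTBF+MTTR) = 1873/(1873+73.0) = 0.962487
Parallel availability: 1 − (1 − 0.994008)(1 − 0.962487) = 0.9998

0.9998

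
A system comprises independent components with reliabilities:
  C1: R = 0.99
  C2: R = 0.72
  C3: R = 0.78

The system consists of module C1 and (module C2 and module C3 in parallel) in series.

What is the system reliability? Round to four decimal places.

Parallel (C2 and C3): 1 − (1 − 0.720000)(1 − 0.780000) = 0.938400
Series (C1 and [0.938400]): 0.990000 × 0.938400 = 0.9290

0.9290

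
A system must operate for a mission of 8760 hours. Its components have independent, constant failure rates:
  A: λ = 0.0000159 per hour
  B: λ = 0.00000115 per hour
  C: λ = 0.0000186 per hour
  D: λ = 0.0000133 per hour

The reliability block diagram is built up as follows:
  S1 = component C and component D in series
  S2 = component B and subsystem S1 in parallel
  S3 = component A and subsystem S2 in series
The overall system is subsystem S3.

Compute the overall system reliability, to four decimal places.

0.8679

R(A) = exp(−0.0000159 × 8760) = 0.869981
R(B) = exp(−0.00000115 × 8760) = 0.989977
R(C) = exp(−0.0000186 × 8760) = 0.849646
R(D) = exp(−0.0000133 × 8760) = 0.890023
Series (C and D): 0.849646 × 0.890023 = 0.756204
Parallel (B and [0.756204]): 1 − (1 − 0.989977)(1 − 0.756204) = 0.997556
Series (A and [0.997556]): 0.869981 × 0.997556 = 0.8679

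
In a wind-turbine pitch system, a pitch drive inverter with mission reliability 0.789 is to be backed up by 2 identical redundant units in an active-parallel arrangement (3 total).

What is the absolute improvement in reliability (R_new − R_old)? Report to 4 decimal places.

0.2016

R_before = 0.789
R_after = 1 − (1 − 0.789)^3 = 0.9906
ΔR = 0.9906 − 0.789 = 0.2016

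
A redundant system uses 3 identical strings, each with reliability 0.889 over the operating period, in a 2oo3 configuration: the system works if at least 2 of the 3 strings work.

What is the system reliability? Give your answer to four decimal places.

0.9658

R = Σ_{i=2}^{3} C(3,i) p^i (1−p)^{3−i} with p = 0.889
C(3,2)·0.889^2·0.111^1 = 0.263177
C(3,3)·0.889^3·0.111^0 = 0.702595
Sum = 0.9658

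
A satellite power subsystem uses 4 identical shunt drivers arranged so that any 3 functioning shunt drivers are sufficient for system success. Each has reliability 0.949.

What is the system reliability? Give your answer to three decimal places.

R = Σ_{i=3}^{4} C(4,i) p^i (1−p)^{4−i} with p = 0.949
C(4,3)·0.949^3·0.051^1 = 0.17435
C(4,4)·0.949^4·0.051^0 = 0.81108
Sum = 0.985

0.985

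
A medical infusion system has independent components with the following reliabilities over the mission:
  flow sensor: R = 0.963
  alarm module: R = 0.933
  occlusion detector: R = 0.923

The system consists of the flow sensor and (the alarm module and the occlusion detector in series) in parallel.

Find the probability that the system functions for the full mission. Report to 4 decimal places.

0.9949

Series (alarm module and occlusion detector): 0.933000 × 0.923000 = 0.861159
Parallel (flow sensor and [0.861159]): 1 − (1 − 0.963000)(1 − 0.861159) = 0.9949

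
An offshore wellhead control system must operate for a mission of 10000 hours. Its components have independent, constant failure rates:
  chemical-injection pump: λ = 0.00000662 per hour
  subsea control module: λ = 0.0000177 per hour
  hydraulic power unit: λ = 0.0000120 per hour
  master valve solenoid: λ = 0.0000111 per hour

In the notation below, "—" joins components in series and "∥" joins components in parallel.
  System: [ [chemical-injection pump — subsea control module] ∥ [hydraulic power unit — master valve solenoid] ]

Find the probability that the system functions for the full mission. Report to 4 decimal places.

R(chemical-injection pump) = exp(−0.00000662 × 10000) = 0.935944
R(subsea control module) = exp(−0.0000177 × 10000) = 0.837780
R(hydraulic power unit) = exp(−0.0000120 × 10000) = 0.886920
R(master valve solenoid) = exp(−0.0000111 × 10000) = 0.894939
Series (chemical-injection pump and subsea control module): 0.935944 × 0.837780 = 0.784115
Series (hydraulic power unit and master valve solenoid): 0.886920 × 0.894939 = 0.793739
Parallel ([0.784115] and [0.793739]): 1 − (1 − 0.784115)(1 − 0.793739) = 0.9555

0.9555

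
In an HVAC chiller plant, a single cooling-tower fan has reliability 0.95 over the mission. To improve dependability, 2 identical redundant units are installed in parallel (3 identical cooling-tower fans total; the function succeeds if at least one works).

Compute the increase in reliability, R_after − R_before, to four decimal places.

R_before = 0.95
R_after = 1 − (1 − 0.95)^3 = 0.9999
ΔR = 0.9999 − 0.95 = 0.0499

0.0499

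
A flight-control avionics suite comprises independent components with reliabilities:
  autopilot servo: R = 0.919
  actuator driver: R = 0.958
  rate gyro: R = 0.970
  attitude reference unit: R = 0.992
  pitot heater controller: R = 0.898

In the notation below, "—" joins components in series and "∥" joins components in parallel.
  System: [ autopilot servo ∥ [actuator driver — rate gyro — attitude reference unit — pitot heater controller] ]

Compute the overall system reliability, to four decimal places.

0.9861

Series (actuator driver, rate gyro, attitude reference unit, and pitot heater controller): 0.958000 × 0.970000 × 0.992000 × 0.898000 = 0.827800
Parallel (autopilot servo and [0.827800]): 1 − (1 − 0.919000)(1 − 0.827800) = 0.9861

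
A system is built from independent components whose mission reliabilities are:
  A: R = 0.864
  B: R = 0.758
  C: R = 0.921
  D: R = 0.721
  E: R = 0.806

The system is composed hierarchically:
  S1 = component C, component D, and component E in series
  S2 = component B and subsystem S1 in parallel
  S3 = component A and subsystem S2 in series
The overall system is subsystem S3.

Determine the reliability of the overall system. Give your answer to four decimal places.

Series (C, D, and E): 0.921000 × 0.721000 × 0.806000 = 0.535217
Parallel (B and [0.535217]): 1 − (1 − 0.758000)(1 − 0.535217) = 0.887523
Series (A and [0.887523]): 0.864000 × 0.887523 = 0.7668

0.7668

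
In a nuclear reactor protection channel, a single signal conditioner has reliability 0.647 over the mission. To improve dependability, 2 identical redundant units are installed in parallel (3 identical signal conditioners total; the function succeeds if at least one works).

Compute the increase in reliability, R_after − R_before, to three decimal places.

0.309

R_before = 0.647
R_after = 1 − (1 − 0.647)^3 = 0.956
ΔR = 0.956 − 0.647 = 0.309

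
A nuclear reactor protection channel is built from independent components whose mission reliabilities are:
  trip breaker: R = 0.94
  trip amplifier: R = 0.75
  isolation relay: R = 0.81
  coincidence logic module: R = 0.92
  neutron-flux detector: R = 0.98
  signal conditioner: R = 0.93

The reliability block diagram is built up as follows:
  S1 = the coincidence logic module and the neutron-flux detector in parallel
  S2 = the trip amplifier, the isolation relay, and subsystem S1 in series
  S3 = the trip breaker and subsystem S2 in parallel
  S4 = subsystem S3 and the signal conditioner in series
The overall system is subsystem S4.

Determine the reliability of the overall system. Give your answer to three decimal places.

0.908

Parallel (coincidence logic module and neutron-flux detector): 1 − (1 − 0.92000)(1 − 0.98000) = 0.99840
Series (trip amplifier, isolation relay, and [0.99840]): 0.75000 × 0.81000 × 0.99840 = 0.60653
Parallel (trip breaker and [0.60653]): 1 − (1 − 0.94000)(1 − 0.60653) = 0.97639
Series ([0.97639] and signal conditioner): 0.97639 × 0.93000 = 0.908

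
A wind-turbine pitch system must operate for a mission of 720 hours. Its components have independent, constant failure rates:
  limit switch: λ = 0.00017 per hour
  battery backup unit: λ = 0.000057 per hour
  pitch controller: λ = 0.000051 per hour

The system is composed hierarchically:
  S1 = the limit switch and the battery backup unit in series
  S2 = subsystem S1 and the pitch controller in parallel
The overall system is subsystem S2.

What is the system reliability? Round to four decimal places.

0.9946

R(limit switch) = exp(−0.00017 × 720) = 0.884794
R(battery backup unit) = exp(−0.000057 × 720) = 0.959791
R(pitch controller) = exp(−0.000051 × 720) = 0.963946
Series (limit switch and battery backup unit): 0.884794 × 0.959791 = 0.849217
Parallel ([0.849217] and pitch controller): 1 − (1 − 0.849217)(1 − 0.963946) = 0.9946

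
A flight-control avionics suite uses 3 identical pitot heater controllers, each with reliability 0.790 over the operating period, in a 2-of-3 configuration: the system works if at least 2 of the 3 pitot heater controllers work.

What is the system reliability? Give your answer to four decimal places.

R = Σ_{i=2}^{3} C(3,i) p^i (1−p)^{3−i} with p = 0.790
C(3,2)·0.790^2·0.210^1 = 0.393183
C(3,3)·0.790^3·0.210^0 = 0.493039
Sum = 0.8862

0.8862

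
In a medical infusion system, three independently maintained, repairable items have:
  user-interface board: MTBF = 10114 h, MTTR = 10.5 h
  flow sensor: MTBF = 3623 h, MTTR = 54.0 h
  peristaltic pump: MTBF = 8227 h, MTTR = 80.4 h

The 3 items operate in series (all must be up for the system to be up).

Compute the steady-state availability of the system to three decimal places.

0.975

A(user-interface board) = MTBF/(MTBF+MTTR) = 10114/(10114+10.5) = 0.998963
A(flow sensor) = MTBF/(MTBF+MTTR) = 3623/(3623+54.0) = 0.985314
A(peristaltic pump) = MTBF/(MTBF+MTTR) = 8227/(8227+80.4) = 0.990322
Series availability: 0.998963 × 0.985314 × 0.990322 = 0.975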